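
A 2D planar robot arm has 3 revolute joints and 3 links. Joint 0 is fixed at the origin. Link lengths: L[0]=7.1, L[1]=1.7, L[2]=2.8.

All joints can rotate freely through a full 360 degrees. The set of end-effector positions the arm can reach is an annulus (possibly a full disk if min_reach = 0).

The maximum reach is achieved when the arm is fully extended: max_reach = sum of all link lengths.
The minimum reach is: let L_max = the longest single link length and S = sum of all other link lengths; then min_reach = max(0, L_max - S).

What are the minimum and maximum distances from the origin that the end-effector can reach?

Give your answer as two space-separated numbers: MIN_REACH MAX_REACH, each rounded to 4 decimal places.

Link lengths: [7.1, 1.7, 2.8]
max_reach = 7.1 + 1.7 + 2.8 = 11.6
L_max = max([7.1, 1.7, 2.8]) = 7.1
S (sum of others) = 11.6 - 7.1 = 4.5
min_reach = max(0, 7.1 - 4.5) = max(0, 2.6) = 2.6

Answer: 2.6000 11.6000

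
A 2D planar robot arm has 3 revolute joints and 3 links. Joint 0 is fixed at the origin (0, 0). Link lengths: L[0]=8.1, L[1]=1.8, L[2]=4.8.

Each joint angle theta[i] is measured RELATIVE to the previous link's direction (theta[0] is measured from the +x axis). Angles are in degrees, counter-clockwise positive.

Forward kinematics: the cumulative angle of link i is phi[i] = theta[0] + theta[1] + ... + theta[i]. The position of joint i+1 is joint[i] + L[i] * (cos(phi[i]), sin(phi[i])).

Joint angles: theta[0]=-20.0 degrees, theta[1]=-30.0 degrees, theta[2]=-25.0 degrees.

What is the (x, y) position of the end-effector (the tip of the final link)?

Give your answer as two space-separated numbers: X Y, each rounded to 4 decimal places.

joint[0] = (0.0000, 0.0000)  (base)
link 0: phi[0] = -20 = -20 deg
  cos(-20 deg) = 0.9397, sin(-20 deg) = -0.3420
  joint[1] = (0.0000, 0.0000) + 8.1 * (0.9397, -0.3420) = (0.0000 + 7.6115, 0.0000 + -2.7704) = (7.6115, -2.7704)
link 1: phi[1] = -20 + -30 = -50 deg
  cos(-50 deg) = 0.6428, sin(-50 deg) = -0.7660
  joint[2] = (7.6115, -2.7704) + 1.8 * (0.6428, -0.7660) = (7.6115 + 1.1570, -2.7704 + -1.3789) = (8.7685, -4.1492)
link 2: phi[2] = -20 + -30 + -25 = -75 deg
  cos(-75 deg) = 0.2588, sin(-75 deg) = -0.9659
  joint[3] = (8.7685, -4.1492) + 4.8 * (0.2588, -0.9659) = (8.7685 + 1.2423, -4.1492 + -4.6364) = (10.0109, -8.7857)
End effector: (10.0109, -8.7857)

Answer: 10.0109 -8.7857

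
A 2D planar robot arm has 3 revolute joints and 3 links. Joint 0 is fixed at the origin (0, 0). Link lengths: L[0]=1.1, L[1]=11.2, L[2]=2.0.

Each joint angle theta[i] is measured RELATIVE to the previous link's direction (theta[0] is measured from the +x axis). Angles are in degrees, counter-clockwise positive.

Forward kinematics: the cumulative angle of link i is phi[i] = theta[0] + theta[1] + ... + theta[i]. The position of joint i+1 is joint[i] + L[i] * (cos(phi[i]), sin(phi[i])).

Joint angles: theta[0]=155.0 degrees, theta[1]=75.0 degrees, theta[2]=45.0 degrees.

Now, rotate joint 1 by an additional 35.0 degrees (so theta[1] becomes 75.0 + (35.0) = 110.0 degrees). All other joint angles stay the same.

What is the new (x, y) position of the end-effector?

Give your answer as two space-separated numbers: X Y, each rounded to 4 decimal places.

Answer: -0.6875 -12.2246

Derivation:
joint[0] = (0.0000, 0.0000)  (base)
link 0: phi[0] = 155 = 155 deg
  cos(155 deg) = -0.9063, sin(155 deg) = 0.4226
  joint[1] = (0.0000, 0.0000) + 1.1 * (-0.9063, 0.4226) = (0.0000 + -0.9969, 0.0000 + 0.4649) = (-0.9969, 0.4649)
link 1: phi[1] = 155 + 110 = 265 deg
  cos(265 deg) = -0.0872, sin(265 deg) = -0.9962
  joint[2] = (-0.9969, 0.4649) + 11.2 * (-0.0872, -0.9962) = (-0.9969 + -0.9761, 0.4649 + -11.1574) = (-1.9731, -10.6925)
link 2: phi[2] = 155 + 110 + 45 = 310 deg
  cos(310 deg) = 0.6428, sin(310 deg) = -0.7660
  joint[3] = (-1.9731, -10.6925) + 2 * (0.6428, -0.7660) = (-1.9731 + 1.2856, -10.6925 + -1.5321) = (-0.6875, -12.2246)
End effector: (-0.6875, -12.2246)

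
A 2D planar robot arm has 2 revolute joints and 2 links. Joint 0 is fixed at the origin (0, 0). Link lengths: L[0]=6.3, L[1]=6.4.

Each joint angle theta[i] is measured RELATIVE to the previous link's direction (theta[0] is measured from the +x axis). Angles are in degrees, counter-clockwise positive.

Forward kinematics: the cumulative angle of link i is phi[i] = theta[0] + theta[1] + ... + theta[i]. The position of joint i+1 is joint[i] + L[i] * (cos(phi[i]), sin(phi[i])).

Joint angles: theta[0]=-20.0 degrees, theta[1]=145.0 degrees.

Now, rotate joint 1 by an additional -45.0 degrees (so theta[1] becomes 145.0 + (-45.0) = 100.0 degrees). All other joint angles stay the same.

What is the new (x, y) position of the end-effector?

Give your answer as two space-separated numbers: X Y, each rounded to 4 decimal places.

Answer: 7.0314 4.1480

Derivation:
joint[0] = (0.0000, 0.0000)  (base)
link 0: phi[0] = -20 = -20 deg
  cos(-20 deg) = 0.9397, sin(-20 deg) = -0.3420
  joint[1] = (0.0000, 0.0000) + 6.3 * (0.9397, -0.3420) = (0.0000 + 5.9201, 0.0000 + -2.1547) = (5.9201, -2.1547)
link 1: phi[1] = -20 + 100 = 80 deg
  cos(80 deg) = 0.1736, sin(80 deg) = 0.9848
  joint[2] = (5.9201, -2.1547) + 6.4 * (0.1736, 0.9848) = (5.9201 + 1.1113, -2.1547 + 6.3028) = (7.0314, 4.1480)
End effector: (7.0314, 4.1480)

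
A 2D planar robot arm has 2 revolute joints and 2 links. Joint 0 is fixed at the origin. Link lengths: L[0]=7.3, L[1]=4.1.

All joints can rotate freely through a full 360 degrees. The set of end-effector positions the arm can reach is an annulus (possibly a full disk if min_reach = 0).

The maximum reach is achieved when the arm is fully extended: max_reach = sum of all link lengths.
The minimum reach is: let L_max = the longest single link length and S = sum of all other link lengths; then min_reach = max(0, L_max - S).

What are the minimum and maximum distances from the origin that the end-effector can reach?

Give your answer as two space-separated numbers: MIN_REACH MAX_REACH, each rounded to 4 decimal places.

Link lengths: [7.3, 4.1]
max_reach = 7.3 + 4.1 = 11.4
L_max = max([7.3, 4.1]) = 7.3
S (sum of others) = 11.4 - 7.3 = 4.1
min_reach = max(0, 7.3 - 4.1) = max(0, 3.2) = 3.2

Answer: 3.2000 11.4000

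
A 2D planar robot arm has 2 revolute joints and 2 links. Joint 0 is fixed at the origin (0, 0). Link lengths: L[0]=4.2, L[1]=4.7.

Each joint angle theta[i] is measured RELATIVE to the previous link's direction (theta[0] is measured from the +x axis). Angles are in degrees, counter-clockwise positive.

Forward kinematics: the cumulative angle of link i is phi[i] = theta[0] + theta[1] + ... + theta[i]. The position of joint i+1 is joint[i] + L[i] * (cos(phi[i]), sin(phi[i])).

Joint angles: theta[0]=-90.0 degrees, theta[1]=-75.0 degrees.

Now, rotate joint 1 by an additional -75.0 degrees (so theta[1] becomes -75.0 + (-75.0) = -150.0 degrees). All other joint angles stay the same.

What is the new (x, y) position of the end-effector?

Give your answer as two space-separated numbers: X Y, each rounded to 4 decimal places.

joint[0] = (0.0000, 0.0000)  (base)
link 0: phi[0] = -90 = -90 deg
  cos(-90 deg) = 0.0000, sin(-90 deg) = -1.0000
  joint[1] = (0.0000, 0.0000) + 4.2 * (0.0000, -1.0000) = (0.0000 + 0.0000, 0.0000 + -4.2000) = (0.0000, -4.2000)
link 1: phi[1] = -90 + -150 = -240 deg
  cos(-240 deg) = -0.5000, sin(-240 deg) = 0.8660
  joint[2] = (0.0000, -4.2000) + 4.7 * (-0.5000, 0.8660) = (0.0000 + -2.3500, -4.2000 + 4.0703) = (-2.3500, -0.1297)
End effector: (-2.3500, -0.1297)

Answer: -2.3500 -0.1297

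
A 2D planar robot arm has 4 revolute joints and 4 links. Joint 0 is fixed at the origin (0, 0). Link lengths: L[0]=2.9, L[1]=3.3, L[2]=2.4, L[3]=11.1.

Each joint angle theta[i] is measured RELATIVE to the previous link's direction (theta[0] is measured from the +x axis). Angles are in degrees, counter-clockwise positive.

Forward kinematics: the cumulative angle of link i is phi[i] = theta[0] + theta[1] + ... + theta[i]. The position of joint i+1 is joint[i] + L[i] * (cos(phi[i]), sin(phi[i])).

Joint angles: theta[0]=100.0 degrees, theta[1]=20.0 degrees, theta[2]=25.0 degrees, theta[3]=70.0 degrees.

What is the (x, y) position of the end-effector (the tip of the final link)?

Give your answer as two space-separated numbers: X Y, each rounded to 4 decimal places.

joint[0] = (0.0000, 0.0000)  (base)
link 0: phi[0] = 100 = 100 deg
  cos(100 deg) = -0.1736, sin(100 deg) = 0.9848
  joint[1] = (0.0000, 0.0000) + 2.9 * (-0.1736, 0.9848) = (0.0000 + -0.5036, 0.0000 + 2.8559) = (-0.5036, 2.8559)
link 1: phi[1] = 100 + 20 = 120 deg
  cos(120 deg) = -0.5000, sin(120 deg) = 0.8660
  joint[2] = (-0.5036, 2.8559) + 3.3 * (-0.5000, 0.8660) = (-0.5036 + -1.6500, 2.8559 + 2.8579) = (-2.1536, 5.7138)
link 2: phi[2] = 100 + 20 + 25 = 145 deg
  cos(145 deg) = -0.8192, sin(145 deg) = 0.5736
  joint[3] = (-2.1536, 5.7138) + 2.4 * (-0.8192, 0.5736) = (-2.1536 + -1.9660, 5.7138 + 1.3766) = (-4.1195, 7.0904)
link 3: phi[3] = 100 + 20 + 25 + 70 = 215 deg
  cos(215 deg) = -0.8192, sin(215 deg) = -0.5736
  joint[4] = (-4.1195, 7.0904) + 11.1 * (-0.8192, -0.5736) = (-4.1195 + -9.0926, 7.0904 + -6.3667) = (-13.2121, 0.7237)
End effector: (-13.2121, 0.7237)

Answer: -13.2121 0.7237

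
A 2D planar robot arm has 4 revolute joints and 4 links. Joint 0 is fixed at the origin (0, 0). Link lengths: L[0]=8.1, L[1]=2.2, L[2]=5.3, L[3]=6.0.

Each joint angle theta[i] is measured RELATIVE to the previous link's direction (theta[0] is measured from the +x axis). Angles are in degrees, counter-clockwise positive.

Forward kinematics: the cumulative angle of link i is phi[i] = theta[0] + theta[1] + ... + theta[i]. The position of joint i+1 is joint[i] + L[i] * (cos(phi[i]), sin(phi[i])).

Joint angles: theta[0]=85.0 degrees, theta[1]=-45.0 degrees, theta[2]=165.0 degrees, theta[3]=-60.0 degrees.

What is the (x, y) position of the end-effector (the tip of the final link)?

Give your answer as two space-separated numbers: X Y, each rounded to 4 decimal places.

Answer: -7.3271 10.6849

Derivation:
joint[0] = (0.0000, 0.0000)  (base)
link 0: phi[0] = 85 = 85 deg
  cos(85 deg) = 0.0872, sin(85 deg) = 0.9962
  joint[1] = (0.0000, 0.0000) + 8.1 * (0.0872, 0.9962) = (0.0000 + 0.7060, 0.0000 + 8.0692) = (0.7060, 8.0692)
link 1: phi[1] = 85 + -45 = 40 deg
  cos(40 deg) = 0.7660, sin(40 deg) = 0.6428
  joint[2] = (0.7060, 8.0692) + 2.2 * (0.7660, 0.6428) = (0.7060 + 1.6853, 8.0692 + 1.4141) = (2.3913, 9.4833)
link 2: phi[2] = 85 + -45 + 165 = 205 deg
  cos(205 deg) = -0.9063, sin(205 deg) = -0.4226
  joint[3] = (2.3913, 9.4833) + 5.3 * (-0.9063, -0.4226) = (2.3913 + -4.8034, 9.4833 + -2.2399) = (-2.4122, 7.2434)
link 3: phi[3] = 85 + -45 + 165 + -60 = 145 deg
  cos(145 deg) = -0.8192, sin(145 deg) = 0.5736
  joint[4] = (-2.4122, 7.2434) + 6 * (-0.8192, 0.5736) = (-2.4122 + -4.9149, 7.2434 + 3.4415) = (-7.3271, 10.6849)
End effector: (-7.3271, 10.6849)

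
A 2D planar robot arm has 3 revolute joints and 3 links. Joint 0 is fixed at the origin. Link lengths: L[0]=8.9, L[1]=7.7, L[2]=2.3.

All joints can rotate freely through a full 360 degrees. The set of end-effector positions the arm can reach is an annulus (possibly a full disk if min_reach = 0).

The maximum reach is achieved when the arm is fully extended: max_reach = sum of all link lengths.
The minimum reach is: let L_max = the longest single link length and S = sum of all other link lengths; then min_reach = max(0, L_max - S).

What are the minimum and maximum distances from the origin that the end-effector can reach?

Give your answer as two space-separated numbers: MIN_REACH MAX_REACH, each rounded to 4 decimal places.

Link lengths: [8.9, 7.7, 2.3]
max_reach = 8.9 + 7.7 + 2.3 = 18.9
L_max = max([8.9, 7.7, 2.3]) = 8.9
S (sum of others) = 18.9 - 8.9 = 10
min_reach = max(0, 8.9 - 10) = max(0, -1.1) = 0

Answer: 0.0000 18.9000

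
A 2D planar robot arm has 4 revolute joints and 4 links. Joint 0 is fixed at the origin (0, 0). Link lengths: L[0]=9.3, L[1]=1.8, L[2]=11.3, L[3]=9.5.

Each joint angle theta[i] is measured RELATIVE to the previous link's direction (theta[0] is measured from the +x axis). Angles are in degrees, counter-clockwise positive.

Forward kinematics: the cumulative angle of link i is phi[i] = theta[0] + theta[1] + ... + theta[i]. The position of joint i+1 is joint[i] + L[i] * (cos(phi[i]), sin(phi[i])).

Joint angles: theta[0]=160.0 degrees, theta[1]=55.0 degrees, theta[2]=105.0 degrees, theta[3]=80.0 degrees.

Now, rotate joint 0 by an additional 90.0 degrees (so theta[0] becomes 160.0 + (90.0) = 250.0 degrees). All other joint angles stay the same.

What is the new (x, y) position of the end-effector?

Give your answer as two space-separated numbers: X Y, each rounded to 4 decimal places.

joint[0] = (0.0000, 0.0000)  (base)
link 0: phi[0] = 250 = 250 deg
  cos(250 deg) = -0.3420, sin(250 deg) = -0.9397
  joint[1] = (0.0000, 0.0000) + 9.3 * (-0.3420, -0.9397) = (0.0000 + -3.1808, 0.0000 + -8.7391) = (-3.1808, -8.7391)
link 1: phi[1] = 250 + 55 = 305 deg
  cos(305 deg) = 0.5736, sin(305 deg) = -0.8192
  joint[2] = (-3.1808, -8.7391) + 1.8 * (0.5736, -0.8192) = (-3.1808 + 1.0324, -8.7391 + -1.4745) = (-2.1483, -10.2136)
link 2: phi[2] = 250 + 55 + 105 = 410 deg
  cos(410 deg) = 0.6428, sin(410 deg) = 0.7660
  joint[3] = (-2.1483, -10.2136) + 11.3 * (0.6428, 0.7660) = (-2.1483 + 7.2635, -10.2136 + 8.6563) = (5.1152, -1.5573)
link 3: phi[3] = 250 + 55 + 105 + 80 = 490 deg
  cos(490 deg) = -0.6428, sin(490 deg) = 0.7660
  joint[4] = (5.1152, -1.5573) + 9.5 * (-0.6428, 0.7660) = (5.1152 + -6.1065, -1.5573 + 7.2774) = (-0.9913, 5.7201)
End effector: (-0.9913, 5.7201)

Answer: -0.9913 5.7201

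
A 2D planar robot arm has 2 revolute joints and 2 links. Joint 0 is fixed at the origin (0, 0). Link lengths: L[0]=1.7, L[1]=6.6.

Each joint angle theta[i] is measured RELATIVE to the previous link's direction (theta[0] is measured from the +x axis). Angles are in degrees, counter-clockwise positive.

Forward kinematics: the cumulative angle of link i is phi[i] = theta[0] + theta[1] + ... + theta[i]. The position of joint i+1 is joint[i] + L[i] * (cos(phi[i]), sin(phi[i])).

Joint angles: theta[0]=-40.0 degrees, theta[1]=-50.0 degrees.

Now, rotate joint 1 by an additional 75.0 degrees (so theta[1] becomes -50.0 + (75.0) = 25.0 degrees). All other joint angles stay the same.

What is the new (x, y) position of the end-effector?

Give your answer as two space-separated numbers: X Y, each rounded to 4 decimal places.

joint[0] = (0.0000, 0.0000)  (base)
link 0: phi[0] = -40 = -40 deg
  cos(-40 deg) = 0.7660, sin(-40 deg) = -0.6428
  joint[1] = (0.0000, 0.0000) + 1.7 * (0.7660, -0.6428) = (0.0000 + 1.3023, 0.0000 + -1.0927) = (1.3023, -1.0927)
link 1: phi[1] = -40 + 25 = -15 deg
  cos(-15 deg) = 0.9659, sin(-15 deg) = -0.2588
  joint[2] = (1.3023, -1.0927) + 6.6 * (0.9659, -0.2588) = (1.3023 + 6.3751, -1.0927 + -1.7082) = (7.6774, -2.8009)
End effector: (7.6774, -2.8009)

Answer: 7.6774 -2.8009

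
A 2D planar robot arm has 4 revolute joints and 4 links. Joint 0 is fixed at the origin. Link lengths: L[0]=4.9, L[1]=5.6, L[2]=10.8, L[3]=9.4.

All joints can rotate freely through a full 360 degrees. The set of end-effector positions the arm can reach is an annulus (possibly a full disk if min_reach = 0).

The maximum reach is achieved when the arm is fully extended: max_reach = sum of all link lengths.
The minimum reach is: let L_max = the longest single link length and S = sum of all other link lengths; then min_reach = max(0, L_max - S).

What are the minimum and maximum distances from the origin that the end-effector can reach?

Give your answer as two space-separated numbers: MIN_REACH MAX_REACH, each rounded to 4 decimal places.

Answer: 0.0000 30.7000

Derivation:
Link lengths: [4.9, 5.6, 10.8, 9.4]
max_reach = 4.9 + 5.6 + 10.8 + 9.4 = 30.7
L_max = max([4.9, 5.6, 10.8, 9.4]) = 10.8
S (sum of others) = 30.7 - 10.8 = 19.9
min_reach = max(0, 10.8 - 19.9) = max(0, -9.1) = 0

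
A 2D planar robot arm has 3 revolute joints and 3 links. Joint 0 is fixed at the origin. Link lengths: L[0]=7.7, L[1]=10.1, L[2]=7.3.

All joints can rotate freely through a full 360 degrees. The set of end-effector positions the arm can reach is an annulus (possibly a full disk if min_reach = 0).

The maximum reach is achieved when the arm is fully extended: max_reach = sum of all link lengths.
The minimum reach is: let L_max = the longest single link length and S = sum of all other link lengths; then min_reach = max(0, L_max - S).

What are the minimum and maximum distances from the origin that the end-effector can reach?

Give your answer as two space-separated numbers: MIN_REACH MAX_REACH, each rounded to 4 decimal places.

Link lengths: [7.7, 10.1, 7.3]
max_reach = 7.7 + 10.1 + 7.3 = 25.1
L_max = max([7.7, 10.1, 7.3]) = 10.1
S (sum of others) = 25.1 - 10.1 = 15
min_reach = max(0, 10.1 - 15) = max(0, -4.9) = 0

Answer: 0.0000 25.1000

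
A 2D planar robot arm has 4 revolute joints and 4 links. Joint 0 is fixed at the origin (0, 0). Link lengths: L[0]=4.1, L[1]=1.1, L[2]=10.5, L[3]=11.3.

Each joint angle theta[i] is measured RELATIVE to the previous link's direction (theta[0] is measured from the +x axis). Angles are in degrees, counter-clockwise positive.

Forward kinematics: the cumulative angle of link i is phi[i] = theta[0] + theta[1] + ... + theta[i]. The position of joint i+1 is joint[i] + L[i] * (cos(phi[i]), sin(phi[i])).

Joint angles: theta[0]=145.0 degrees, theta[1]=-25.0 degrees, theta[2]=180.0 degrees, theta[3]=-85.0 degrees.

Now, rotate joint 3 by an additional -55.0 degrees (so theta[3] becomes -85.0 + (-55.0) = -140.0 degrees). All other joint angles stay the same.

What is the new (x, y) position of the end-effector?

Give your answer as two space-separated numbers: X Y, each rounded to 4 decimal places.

joint[0] = (0.0000, 0.0000)  (base)
link 0: phi[0] = 145 = 145 deg
  cos(145 deg) = -0.8192, sin(145 deg) = 0.5736
  joint[1] = (0.0000, 0.0000) + 4.1 * (-0.8192, 0.5736) = (0.0000 + -3.3585, 0.0000 + 2.3517) = (-3.3585, 2.3517)
link 1: phi[1] = 145 + -25 = 120 deg
  cos(120 deg) = -0.5000, sin(120 deg) = 0.8660
  joint[2] = (-3.3585, 2.3517) + 1.1 * (-0.5000, 0.8660) = (-3.3585 + -0.5500, 2.3517 + 0.9526) = (-3.9085, 3.3043)
link 2: phi[2] = 145 + -25 + 180 = 300 deg
  cos(300 deg) = 0.5000, sin(300 deg) = -0.8660
  joint[3] = (-3.9085, 3.3043) + 10.5 * (0.5000, -0.8660) = (-3.9085 + 5.2500, 3.3043 + -9.0933) = (1.3415, -5.7890)
link 3: phi[3] = 145 + -25 + 180 + -140 = 160 deg
  cos(160 deg) = -0.9397, sin(160 deg) = 0.3420
  joint[4] = (1.3415, -5.7890) + 11.3 * (-0.9397, 0.3420) = (1.3415 + -10.6185, -5.7890 + 3.8648) = (-9.2770, -1.9241)
End effector: (-9.2770, -1.9241)

Answer: -9.2770 -1.9241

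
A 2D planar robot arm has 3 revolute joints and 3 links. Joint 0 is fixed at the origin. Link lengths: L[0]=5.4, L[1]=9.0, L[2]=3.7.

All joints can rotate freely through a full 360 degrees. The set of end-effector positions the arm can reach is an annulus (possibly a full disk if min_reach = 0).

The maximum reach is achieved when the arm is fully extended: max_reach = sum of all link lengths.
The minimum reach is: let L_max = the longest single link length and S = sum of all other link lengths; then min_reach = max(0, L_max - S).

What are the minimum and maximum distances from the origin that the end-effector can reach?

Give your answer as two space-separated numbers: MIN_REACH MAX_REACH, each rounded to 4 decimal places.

Link lengths: [5.4, 9.0, 3.7]
max_reach = 5.4 + 9 + 3.7 = 18.1
L_max = max([5.4, 9.0, 3.7]) = 9
S (sum of others) = 18.1 - 9 = 9.1
min_reach = max(0, 9 - 9.1) = max(0, -0.1) = 0

Answer: 0.0000 18.1000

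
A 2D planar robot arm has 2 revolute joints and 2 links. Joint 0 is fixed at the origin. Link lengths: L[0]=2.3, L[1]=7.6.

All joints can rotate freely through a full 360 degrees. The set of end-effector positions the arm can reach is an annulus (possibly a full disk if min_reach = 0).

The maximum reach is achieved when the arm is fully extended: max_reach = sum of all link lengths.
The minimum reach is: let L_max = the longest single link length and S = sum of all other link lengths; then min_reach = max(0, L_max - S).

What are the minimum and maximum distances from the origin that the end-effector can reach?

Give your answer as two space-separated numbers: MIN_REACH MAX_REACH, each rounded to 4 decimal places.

Answer: 5.3000 9.9000

Derivation:
Link lengths: [2.3, 7.6]
max_reach = 2.3 + 7.6 = 9.9
L_max = max([2.3, 7.6]) = 7.6
S (sum of others) = 9.9 - 7.6 = 2.3
min_reach = max(0, 7.6 - 2.3) = max(0, 5.3) = 5.3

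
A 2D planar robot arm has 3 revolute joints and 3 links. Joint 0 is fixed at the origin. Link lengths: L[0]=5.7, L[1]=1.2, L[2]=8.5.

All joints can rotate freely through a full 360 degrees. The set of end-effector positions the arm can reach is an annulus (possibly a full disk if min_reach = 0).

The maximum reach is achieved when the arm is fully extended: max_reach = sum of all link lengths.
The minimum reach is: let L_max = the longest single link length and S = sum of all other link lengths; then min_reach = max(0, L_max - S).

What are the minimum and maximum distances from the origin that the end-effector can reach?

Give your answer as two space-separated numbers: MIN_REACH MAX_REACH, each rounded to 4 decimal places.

Answer: 1.6000 15.4000

Derivation:
Link lengths: [5.7, 1.2, 8.5]
max_reach = 5.7 + 1.2 + 8.5 = 15.4
L_max = max([5.7, 1.2, 8.5]) = 8.5
S (sum of others) = 15.4 - 8.5 = 6.9
min_reach = max(0, 8.5 - 6.9) = max(0, 1.6) = 1.6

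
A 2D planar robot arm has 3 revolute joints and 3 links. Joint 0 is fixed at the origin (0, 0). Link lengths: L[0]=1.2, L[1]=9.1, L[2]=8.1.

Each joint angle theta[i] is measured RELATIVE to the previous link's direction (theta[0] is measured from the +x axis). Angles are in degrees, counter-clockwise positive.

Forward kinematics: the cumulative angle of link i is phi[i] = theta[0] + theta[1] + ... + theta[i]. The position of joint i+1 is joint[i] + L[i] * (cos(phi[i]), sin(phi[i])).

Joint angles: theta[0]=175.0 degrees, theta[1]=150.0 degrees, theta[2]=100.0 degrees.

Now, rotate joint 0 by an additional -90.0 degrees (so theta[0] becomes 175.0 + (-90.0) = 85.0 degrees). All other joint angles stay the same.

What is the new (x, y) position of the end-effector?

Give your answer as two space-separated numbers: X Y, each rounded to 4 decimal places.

joint[0] = (0.0000, 0.0000)  (base)
link 0: phi[0] = 85 = 85 deg
  cos(85 deg) = 0.0872, sin(85 deg) = 0.9962
  joint[1] = (0.0000, 0.0000) + 1.2 * (0.0872, 0.9962) = (0.0000 + 0.1046, 0.0000 + 1.1954) = (0.1046, 1.1954)
link 1: phi[1] = 85 + 150 = 235 deg
  cos(235 deg) = -0.5736, sin(235 deg) = -0.8192
  joint[2] = (0.1046, 1.1954) + 9.1 * (-0.5736, -0.8192) = (0.1046 + -5.2195, 1.1954 + -7.4543) = (-5.1150, -6.2588)
link 2: phi[2] = 85 + 150 + 100 = 335 deg
  cos(335 deg) = 0.9063, sin(335 deg) = -0.4226
  joint[3] = (-5.1150, -6.2588) + 8.1 * (0.9063, -0.4226) = (-5.1150 + 7.3411, -6.2588 + -3.4232) = (2.2261, -9.6821)
End effector: (2.2261, -9.6821)

Answer: 2.2261 -9.6821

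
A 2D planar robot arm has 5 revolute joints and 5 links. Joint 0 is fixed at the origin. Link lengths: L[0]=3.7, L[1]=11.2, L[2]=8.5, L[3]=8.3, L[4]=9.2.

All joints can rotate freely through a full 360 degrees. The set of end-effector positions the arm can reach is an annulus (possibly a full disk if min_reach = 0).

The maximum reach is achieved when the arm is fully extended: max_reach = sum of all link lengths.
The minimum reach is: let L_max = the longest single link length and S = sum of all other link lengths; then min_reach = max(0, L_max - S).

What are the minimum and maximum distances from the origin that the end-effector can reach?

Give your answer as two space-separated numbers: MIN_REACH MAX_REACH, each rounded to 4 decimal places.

Link lengths: [3.7, 11.2, 8.5, 8.3, 9.2]
max_reach = 3.7 + 11.2 + 8.5 + 8.3 + 9.2 = 40.9
L_max = max([3.7, 11.2, 8.5, 8.3, 9.2]) = 11.2
S (sum of others) = 40.9 - 11.2 = 29.7
min_reach = max(0, 11.2 - 29.7) = max(0, -18.5) = 0

Answer: 0.0000 40.9000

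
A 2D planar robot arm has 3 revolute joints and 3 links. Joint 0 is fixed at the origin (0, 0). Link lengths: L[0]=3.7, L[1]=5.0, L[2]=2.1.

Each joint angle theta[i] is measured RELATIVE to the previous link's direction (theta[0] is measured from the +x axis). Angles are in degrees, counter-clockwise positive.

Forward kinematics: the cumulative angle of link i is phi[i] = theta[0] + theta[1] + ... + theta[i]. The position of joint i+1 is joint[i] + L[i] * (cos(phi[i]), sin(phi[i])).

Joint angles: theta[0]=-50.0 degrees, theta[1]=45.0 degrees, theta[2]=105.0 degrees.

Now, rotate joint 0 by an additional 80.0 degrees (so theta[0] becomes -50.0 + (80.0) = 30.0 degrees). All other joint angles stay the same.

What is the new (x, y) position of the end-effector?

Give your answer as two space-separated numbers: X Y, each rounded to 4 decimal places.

Answer: 2.3984 6.6796

Derivation:
joint[0] = (0.0000, 0.0000)  (base)
link 0: phi[0] = 30 = 30 deg
  cos(30 deg) = 0.8660, sin(30 deg) = 0.5000
  joint[1] = (0.0000, 0.0000) + 3.7 * (0.8660, 0.5000) = (0.0000 + 3.2043, 0.0000 + 1.8500) = (3.2043, 1.8500)
link 1: phi[1] = 30 + 45 = 75 deg
  cos(75 deg) = 0.2588, sin(75 deg) = 0.9659
  joint[2] = (3.2043, 1.8500) + 5 * (0.2588, 0.9659) = (3.2043 + 1.2941, 1.8500 + 4.8296) = (4.4984, 6.6796)
link 2: phi[2] = 30 + 45 + 105 = 180 deg
  cos(180 deg) = -1.0000, sin(180 deg) = 0.0000
  joint[3] = (4.4984, 6.6796) + 2.1 * (-1.0000, 0.0000) = (4.4984 + -2.1000, 6.6796 + 0.0000) = (2.3984, 6.6796)
End effector: (2.3984, 6.6796)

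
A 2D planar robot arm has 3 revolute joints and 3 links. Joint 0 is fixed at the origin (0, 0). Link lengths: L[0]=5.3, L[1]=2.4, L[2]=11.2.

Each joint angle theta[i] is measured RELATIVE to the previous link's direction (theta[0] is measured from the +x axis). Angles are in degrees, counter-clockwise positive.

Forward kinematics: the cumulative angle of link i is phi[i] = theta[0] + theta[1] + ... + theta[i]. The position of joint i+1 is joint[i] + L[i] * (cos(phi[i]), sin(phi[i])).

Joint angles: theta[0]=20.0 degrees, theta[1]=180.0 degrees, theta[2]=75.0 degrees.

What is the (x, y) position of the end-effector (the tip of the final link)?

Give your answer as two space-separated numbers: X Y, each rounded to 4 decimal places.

joint[0] = (0.0000, 0.0000)  (base)
link 0: phi[0] = 20 = 20 deg
  cos(20 deg) = 0.9397, sin(20 deg) = 0.3420
  joint[1] = (0.0000, 0.0000) + 5.3 * (0.9397, 0.3420) = (0.0000 + 4.9804, 0.0000 + 1.8127) = (4.9804, 1.8127)
link 1: phi[1] = 20 + 180 = 200 deg
  cos(200 deg) = -0.9397, sin(200 deg) = -0.3420
  joint[2] = (4.9804, 1.8127) + 2.4 * (-0.9397, -0.3420) = (4.9804 + -2.2553, 1.8127 + -0.8208) = (2.7251, 0.9919)
link 2: phi[2] = 20 + 180 + 75 = 275 deg
  cos(275 deg) = 0.0872, sin(275 deg) = -0.9962
  joint[3] = (2.7251, 0.9919) + 11.2 * (0.0872, -0.9962) = (2.7251 + 0.9761, 0.9919 + -11.1574) = (3.7013, -10.1655)
End effector: (3.7013, -10.1655)

Answer: 3.7013 -10.1655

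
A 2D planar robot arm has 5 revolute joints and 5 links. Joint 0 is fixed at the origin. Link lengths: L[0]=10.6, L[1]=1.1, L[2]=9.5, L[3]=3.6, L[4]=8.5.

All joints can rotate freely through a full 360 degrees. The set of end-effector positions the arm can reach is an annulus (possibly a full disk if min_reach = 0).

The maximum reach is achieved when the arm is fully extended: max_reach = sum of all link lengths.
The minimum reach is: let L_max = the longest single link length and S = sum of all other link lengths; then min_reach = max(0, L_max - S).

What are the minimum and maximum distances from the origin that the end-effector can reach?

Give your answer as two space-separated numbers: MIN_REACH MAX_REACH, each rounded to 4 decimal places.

Link lengths: [10.6, 1.1, 9.5, 3.6, 8.5]
max_reach = 10.6 + 1.1 + 9.5 + 3.6 + 8.5 = 33.3
L_max = max([10.6, 1.1, 9.5, 3.6, 8.5]) = 10.6
S (sum of others) = 33.3 - 10.6 = 22.7
min_reach = max(0, 10.6 - 22.7) = max(0, -12.1) = 0

Answer: 0.0000 33.3000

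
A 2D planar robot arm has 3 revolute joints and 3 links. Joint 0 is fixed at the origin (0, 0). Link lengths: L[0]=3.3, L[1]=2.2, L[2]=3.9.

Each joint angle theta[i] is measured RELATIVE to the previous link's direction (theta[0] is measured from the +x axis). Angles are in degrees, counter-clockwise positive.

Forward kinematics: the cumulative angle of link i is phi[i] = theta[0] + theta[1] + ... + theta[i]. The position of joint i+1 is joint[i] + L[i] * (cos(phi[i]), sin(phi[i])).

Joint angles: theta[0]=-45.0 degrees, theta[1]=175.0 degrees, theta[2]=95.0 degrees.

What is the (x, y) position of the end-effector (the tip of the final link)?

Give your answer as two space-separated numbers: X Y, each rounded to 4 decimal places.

joint[0] = (0.0000, 0.0000)  (base)
link 0: phi[0] = -45 = -45 deg
  cos(-45 deg) = 0.7071, sin(-45 deg) = -0.7071
  joint[1] = (0.0000, 0.0000) + 3.3 * (0.7071, -0.7071) = (0.0000 + 2.3335, 0.0000 + -2.3335) = (2.3335, -2.3335)
link 1: phi[1] = -45 + 175 = 130 deg
  cos(130 deg) = -0.6428, sin(130 deg) = 0.7660
  joint[2] = (2.3335, -2.3335) + 2.2 * (-0.6428, 0.7660) = (2.3335 + -1.4141, -2.3335 + 1.6853) = (0.9193, -0.6482)
link 2: phi[2] = -45 + 175 + 95 = 225 deg
  cos(225 deg) = -0.7071, sin(225 deg) = -0.7071
  joint[3] = (0.9193, -0.6482) + 3.9 * (-0.7071, -0.7071) = (0.9193 + -2.7577, -0.6482 + -2.7577) = (-1.8384, -3.4059)
End effector: (-1.8384, -3.4059)

Answer: -1.8384 -3.4059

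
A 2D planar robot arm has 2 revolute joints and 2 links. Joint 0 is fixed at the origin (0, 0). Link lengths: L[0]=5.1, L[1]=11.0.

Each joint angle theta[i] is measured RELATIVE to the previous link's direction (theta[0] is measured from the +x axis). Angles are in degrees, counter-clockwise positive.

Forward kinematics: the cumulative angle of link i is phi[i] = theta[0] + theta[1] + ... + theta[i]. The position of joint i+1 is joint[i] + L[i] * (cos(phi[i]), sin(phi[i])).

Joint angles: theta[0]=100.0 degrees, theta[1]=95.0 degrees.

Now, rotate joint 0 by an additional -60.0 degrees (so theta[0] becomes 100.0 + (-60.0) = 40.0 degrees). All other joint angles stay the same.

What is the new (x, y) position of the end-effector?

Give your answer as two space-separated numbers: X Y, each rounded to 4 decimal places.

joint[0] = (0.0000, 0.0000)  (base)
link 0: phi[0] = 40 = 40 deg
  cos(40 deg) = 0.7660, sin(40 deg) = 0.6428
  joint[1] = (0.0000, 0.0000) + 5.1 * (0.7660, 0.6428) = (0.0000 + 3.9068, 0.0000 + 3.2782) = (3.9068, 3.2782)
link 1: phi[1] = 40 + 95 = 135 deg
  cos(135 deg) = -0.7071, sin(135 deg) = 0.7071
  joint[2] = (3.9068, 3.2782) + 11 * (-0.7071, 0.7071) = (3.9068 + -7.7782, 3.2782 + 7.7782) = (-3.8713, 11.0564)
End effector: (-3.8713, 11.0564)

Answer: -3.8713 11.0564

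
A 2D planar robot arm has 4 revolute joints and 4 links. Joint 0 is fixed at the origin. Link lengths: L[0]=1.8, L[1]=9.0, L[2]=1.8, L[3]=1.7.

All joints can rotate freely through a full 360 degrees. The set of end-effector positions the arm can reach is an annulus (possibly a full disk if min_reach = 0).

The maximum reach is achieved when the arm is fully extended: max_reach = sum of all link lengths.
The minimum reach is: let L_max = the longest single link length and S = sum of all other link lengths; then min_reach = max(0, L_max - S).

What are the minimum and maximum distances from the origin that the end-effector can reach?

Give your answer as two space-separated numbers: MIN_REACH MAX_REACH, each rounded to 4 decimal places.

Link lengths: [1.8, 9.0, 1.8, 1.7]
max_reach = 1.8 + 9 + 1.8 + 1.7 = 14.3
L_max = max([1.8, 9.0, 1.8, 1.7]) = 9
S (sum of others) = 14.3 - 9 = 5.3
min_reach = max(0, 9 - 5.3) = max(0, 3.7) = 3.7

Answer: 3.7000 14.3000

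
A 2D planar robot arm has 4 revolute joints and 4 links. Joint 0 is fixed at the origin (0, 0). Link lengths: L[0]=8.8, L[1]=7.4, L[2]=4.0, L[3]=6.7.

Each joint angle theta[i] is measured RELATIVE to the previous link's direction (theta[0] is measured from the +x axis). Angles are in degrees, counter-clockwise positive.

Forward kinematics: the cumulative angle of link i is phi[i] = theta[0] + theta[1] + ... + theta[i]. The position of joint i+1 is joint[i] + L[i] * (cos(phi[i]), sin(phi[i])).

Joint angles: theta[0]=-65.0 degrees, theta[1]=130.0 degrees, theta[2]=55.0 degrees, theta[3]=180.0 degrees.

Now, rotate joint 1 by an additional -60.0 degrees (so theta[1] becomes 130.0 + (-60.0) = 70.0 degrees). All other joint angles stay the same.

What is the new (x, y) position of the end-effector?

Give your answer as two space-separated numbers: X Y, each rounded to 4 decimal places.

Answer: 9.7409 -9.6688

Derivation:
joint[0] = (0.0000, 0.0000)  (base)
link 0: phi[0] = -65 = -65 deg
  cos(-65 deg) = 0.4226, sin(-65 deg) = -0.9063
  joint[1] = (0.0000, 0.0000) + 8.8 * (0.4226, -0.9063) = (0.0000 + 3.7190, 0.0000 + -7.9755) = (3.7190, -7.9755)
link 1: phi[1] = -65 + 70 = 5 deg
  cos(5 deg) = 0.9962, sin(5 deg) = 0.0872
  joint[2] = (3.7190, -7.9755) + 7.4 * (0.9962, 0.0872) = (3.7190 + 7.3718, -7.9755 + 0.6450) = (11.0909, -7.3306)
link 2: phi[2] = -65 + 70 + 55 = 60 deg
  cos(60 deg) = 0.5000, sin(60 deg) = 0.8660
  joint[3] = (11.0909, -7.3306) + 4 * (0.5000, 0.8660) = (11.0909 + 2.0000, -7.3306 + 3.4641) = (13.0909, -3.8665)
link 3: phi[3] = -65 + 70 + 55 + 180 = 240 deg
  cos(240 deg) = -0.5000, sin(240 deg) = -0.8660
  joint[4] = (13.0909, -3.8665) + 6.7 * (-0.5000, -0.8660) = (13.0909 + -3.3500, -3.8665 + -5.8024) = (9.7409, -9.6688)
End effector: (9.7409, -9.6688)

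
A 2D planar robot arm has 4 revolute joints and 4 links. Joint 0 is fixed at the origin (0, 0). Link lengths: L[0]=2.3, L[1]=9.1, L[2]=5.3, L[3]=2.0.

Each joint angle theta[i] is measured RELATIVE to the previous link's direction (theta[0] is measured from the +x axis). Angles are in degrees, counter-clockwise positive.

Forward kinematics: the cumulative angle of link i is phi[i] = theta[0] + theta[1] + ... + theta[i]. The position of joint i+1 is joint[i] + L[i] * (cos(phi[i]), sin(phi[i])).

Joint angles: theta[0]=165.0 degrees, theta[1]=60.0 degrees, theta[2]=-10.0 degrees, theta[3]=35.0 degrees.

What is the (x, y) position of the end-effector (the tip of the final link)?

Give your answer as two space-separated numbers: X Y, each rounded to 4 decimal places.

joint[0] = (0.0000, 0.0000)  (base)
link 0: phi[0] = 165 = 165 deg
  cos(165 deg) = -0.9659, sin(165 deg) = 0.2588
  joint[1] = (0.0000, 0.0000) + 2.3 * (-0.9659, 0.2588) = (0.0000 + -2.2216, 0.0000 + 0.5953) = (-2.2216, 0.5953)
link 1: phi[1] = 165 + 60 = 225 deg
  cos(225 deg) = -0.7071, sin(225 deg) = -0.7071
  joint[2] = (-2.2216, 0.5953) + 9.1 * (-0.7071, -0.7071) = (-2.2216 + -6.4347, 0.5953 + -6.4347) = (-8.6563, -5.8394)
link 2: phi[2] = 165 + 60 + -10 = 215 deg
  cos(215 deg) = -0.8192, sin(215 deg) = -0.5736
  joint[3] = (-8.6563, -5.8394) + 5.3 * (-0.8192, -0.5736) = (-8.6563 + -4.3415, -5.8394 + -3.0400) = (-12.9978, -8.8793)
link 3: phi[3] = 165 + 60 + -10 + 35 = 250 deg
  cos(250 deg) = -0.3420, sin(250 deg) = -0.9397
  joint[4] = (-12.9978, -8.8793) + 2 * (-0.3420, -0.9397) = (-12.9978 + -0.6840, -8.8793 + -1.8794) = (-13.6818, -10.7587)
End effector: (-13.6818, -10.7587)

Answer: -13.6818 -10.7587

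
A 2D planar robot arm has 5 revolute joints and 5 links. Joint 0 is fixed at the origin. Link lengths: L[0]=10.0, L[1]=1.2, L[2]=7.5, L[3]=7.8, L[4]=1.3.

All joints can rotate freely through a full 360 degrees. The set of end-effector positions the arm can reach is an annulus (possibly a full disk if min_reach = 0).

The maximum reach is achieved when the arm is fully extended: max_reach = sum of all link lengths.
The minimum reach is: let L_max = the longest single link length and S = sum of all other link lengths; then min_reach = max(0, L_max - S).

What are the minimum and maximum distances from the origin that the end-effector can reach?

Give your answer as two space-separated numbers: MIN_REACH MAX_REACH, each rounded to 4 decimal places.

Answer: 0.0000 27.8000

Derivation:
Link lengths: [10.0, 1.2, 7.5, 7.8, 1.3]
max_reach = 10 + 1.2 + 7.5 + 7.8 + 1.3 = 27.8
L_max = max([10.0, 1.2, 7.5, 7.8, 1.3]) = 10
S (sum of others) = 27.8 - 10 = 17.8
min_reach = max(0, 10 - 17.8) = max(0, -7.8) = 0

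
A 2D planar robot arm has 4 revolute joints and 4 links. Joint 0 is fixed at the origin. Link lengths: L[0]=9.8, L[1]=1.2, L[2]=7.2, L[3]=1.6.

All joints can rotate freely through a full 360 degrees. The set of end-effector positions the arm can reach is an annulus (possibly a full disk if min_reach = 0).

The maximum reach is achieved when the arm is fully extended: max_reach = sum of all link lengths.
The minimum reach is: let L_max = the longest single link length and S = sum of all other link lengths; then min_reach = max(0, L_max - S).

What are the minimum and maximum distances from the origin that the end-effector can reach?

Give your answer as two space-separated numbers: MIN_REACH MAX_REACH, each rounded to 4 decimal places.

Answer: 0.0000 19.8000

Derivation:
Link lengths: [9.8, 1.2, 7.2, 1.6]
max_reach = 9.8 + 1.2 + 7.2 + 1.6 = 19.8
L_max = max([9.8, 1.2, 7.2, 1.6]) = 9.8
S (sum of others) = 19.8 - 9.8 = 10
min_reach = max(0, 9.8 - 10) = max(0, -0.2) = 0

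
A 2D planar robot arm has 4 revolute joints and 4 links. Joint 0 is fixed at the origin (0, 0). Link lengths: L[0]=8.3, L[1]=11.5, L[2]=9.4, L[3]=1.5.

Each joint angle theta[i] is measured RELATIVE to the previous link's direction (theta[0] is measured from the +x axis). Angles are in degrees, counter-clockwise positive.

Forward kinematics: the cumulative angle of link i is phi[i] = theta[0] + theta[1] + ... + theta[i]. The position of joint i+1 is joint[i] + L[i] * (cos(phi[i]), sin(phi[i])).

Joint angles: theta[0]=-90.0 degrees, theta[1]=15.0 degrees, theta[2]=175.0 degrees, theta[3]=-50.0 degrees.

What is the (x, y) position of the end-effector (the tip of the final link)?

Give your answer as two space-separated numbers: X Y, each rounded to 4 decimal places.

joint[0] = (0.0000, 0.0000)  (base)
link 0: phi[0] = -90 = -90 deg
  cos(-90 deg) = 0.0000, sin(-90 deg) = -1.0000
  joint[1] = (0.0000, 0.0000) + 8.3 * (0.0000, -1.0000) = (0.0000 + 0.0000, 0.0000 + -8.3000) = (0.0000, -8.3000)
link 1: phi[1] = -90 + 15 = -75 deg
  cos(-75 deg) = 0.2588, sin(-75 deg) = -0.9659
  joint[2] = (0.0000, -8.3000) + 11.5 * (0.2588, -0.9659) = (0.0000 + 2.9764, -8.3000 + -11.1081) = (2.9764, -19.4081)
link 2: phi[2] = -90 + 15 + 175 = 100 deg
  cos(100 deg) = -0.1736, sin(100 deg) = 0.9848
  joint[3] = (2.9764, -19.4081) + 9.4 * (-0.1736, 0.9848) = (2.9764 + -1.6323, -19.4081 + 9.2572) = (1.3441, -10.1510)
link 3: phi[3] = -90 + 15 + 175 + -50 = 50 deg
  cos(50 deg) = 0.6428, sin(50 deg) = 0.7660
  joint[4] = (1.3441, -10.1510) + 1.5 * (0.6428, 0.7660) = (1.3441 + 0.9642, -10.1510 + 1.1491) = (2.3083, -9.0019)
End effector: (2.3083, -9.0019)

Answer: 2.3083 -9.0019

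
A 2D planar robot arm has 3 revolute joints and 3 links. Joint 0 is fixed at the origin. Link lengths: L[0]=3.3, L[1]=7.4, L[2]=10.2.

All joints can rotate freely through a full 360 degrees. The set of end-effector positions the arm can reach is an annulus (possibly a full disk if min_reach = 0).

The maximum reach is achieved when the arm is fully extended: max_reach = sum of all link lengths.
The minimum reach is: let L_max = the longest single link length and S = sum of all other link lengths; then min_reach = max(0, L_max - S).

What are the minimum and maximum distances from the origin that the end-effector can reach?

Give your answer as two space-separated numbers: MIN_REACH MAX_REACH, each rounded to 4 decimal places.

Answer: 0.0000 20.9000

Derivation:
Link lengths: [3.3, 7.4, 10.2]
max_reach = 3.3 + 7.4 + 10.2 = 20.9
L_max = max([3.3, 7.4, 10.2]) = 10.2
S (sum of others) = 20.9 - 10.2 = 10.7
min_reach = max(0, 10.2 - 10.7) = max(0, -0.5) = 0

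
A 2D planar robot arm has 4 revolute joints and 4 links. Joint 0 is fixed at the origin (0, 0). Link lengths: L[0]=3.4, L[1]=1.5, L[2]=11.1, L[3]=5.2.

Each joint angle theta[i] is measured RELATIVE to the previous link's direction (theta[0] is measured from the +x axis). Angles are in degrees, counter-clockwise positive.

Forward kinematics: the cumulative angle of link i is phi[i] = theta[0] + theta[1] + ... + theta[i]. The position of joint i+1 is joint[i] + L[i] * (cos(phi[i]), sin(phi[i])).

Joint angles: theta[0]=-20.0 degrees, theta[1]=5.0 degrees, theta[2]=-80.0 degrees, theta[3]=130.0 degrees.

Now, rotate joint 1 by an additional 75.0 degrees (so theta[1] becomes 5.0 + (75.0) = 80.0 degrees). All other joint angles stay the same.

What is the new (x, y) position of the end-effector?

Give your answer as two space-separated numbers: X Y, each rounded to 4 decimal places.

joint[0] = (0.0000, 0.0000)  (base)
link 0: phi[0] = -20 = -20 deg
  cos(-20 deg) = 0.9397, sin(-20 deg) = -0.3420
  joint[1] = (0.0000, 0.0000) + 3.4 * (0.9397, -0.3420) = (0.0000 + 3.1950, 0.0000 + -1.1629) = (3.1950, -1.1629)
link 1: phi[1] = -20 + 80 = 60 deg
  cos(60 deg) = 0.5000, sin(60 deg) = 0.8660
  joint[2] = (3.1950, -1.1629) + 1.5 * (0.5000, 0.8660) = (3.1950 + 0.7500, -1.1629 + 1.2990) = (3.9450, 0.1362)
link 2: phi[2] = -20 + 80 + -80 = -20 deg
  cos(-20 deg) = 0.9397, sin(-20 deg) = -0.3420
  joint[3] = (3.9450, 0.1362) + 11.1 * (0.9397, -0.3420) = (3.9450 + 10.4306, 0.1362 + -3.7964) = (14.3755, -3.6603)
link 3: phi[3] = -20 + 80 + -80 + 130 = 110 deg
  cos(110 deg) = -0.3420, sin(110 deg) = 0.9397
  joint[4] = (14.3755, -3.6603) + 5.2 * (-0.3420, 0.9397) = (14.3755 + -1.7785, -3.6603 + 4.8864) = (12.5970, 1.2261)
End effector: (12.5970, 1.2261)

Answer: 12.5970 1.2261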